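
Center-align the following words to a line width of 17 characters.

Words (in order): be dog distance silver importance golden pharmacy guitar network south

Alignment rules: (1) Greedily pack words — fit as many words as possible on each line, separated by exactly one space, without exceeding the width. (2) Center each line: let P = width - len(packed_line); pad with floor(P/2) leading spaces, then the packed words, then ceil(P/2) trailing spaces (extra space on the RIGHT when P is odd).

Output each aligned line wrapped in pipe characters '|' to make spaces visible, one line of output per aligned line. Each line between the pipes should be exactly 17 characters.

Line 1: ['be', 'dog', 'distance'] (min_width=15, slack=2)
Line 2: ['silver', 'importance'] (min_width=17, slack=0)
Line 3: ['golden', 'pharmacy'] (min_width=15, slack=2)
Line 4: ['guitar', 'network'] (min_width=14, slack=3)
Line 5: ['south'] (min_width=5, slack=12)

Answer: | be dog distance |
|silver importance|
| golden pharmacy |
| guitar network  |
|      south      |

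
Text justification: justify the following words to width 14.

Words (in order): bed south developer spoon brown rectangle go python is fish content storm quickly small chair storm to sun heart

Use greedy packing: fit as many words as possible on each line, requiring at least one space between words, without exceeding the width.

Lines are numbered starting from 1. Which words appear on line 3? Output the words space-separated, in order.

Answer: spoon brown

Derivation:
Line 1: ['bed', 'south'] (min_width=9, slack=5)
Line 2: ['developer'] (min_width=9, slack=5)
Line 3: ['spoon', 'brown'] (min_width=11, slack=3)
Line 4: ['rectangle', 'go'] (min_width=12, slack=2)
Line 5: ['python', 'is', 'fish'] (min_width=14, slack=0)
Line 6: ['content', 'storm'] (min_width=13, slack=1)
Line 7: ['quickly', 'small'] (min_width=13, slack=1)
Line 8: ['chair', 'storm', 'to'] (min_width=14, slack=0)
Line 9: ['sun', 'heart'] (min_width=9, slack=5)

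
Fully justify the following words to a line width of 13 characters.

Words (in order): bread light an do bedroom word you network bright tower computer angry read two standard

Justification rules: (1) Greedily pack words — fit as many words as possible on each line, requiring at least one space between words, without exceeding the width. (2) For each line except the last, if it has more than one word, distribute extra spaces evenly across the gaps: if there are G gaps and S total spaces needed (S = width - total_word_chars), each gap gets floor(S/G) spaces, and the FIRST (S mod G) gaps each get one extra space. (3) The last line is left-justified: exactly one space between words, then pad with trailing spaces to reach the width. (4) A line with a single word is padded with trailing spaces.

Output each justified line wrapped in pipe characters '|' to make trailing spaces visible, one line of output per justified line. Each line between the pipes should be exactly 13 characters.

Line 1: ['bread', 'light'] (min_width=11, slack=2)
Line 2: ['an', 'do', 'bedroom'] (min_width=13, slack=0)
Line 3: ['word', 'you'] (min_width=8, slack=5)
Line 4: ['network'] (min_width=7, slack=6)
Line 5: ['bright', 'tower'] (min_width=12, slack=1)
Line 6: ['computer'] (min_width=8, slack=5)
Line 7: ['angry', 'read'] (min_width=10, slack=3)
Line 8: ['two', 'standard'] (min_width=12, slack=1)

Answer: |bread   light|
|an do bedroom|
|word      you|
|network      |
|bright  tower|
|computer     |
|angry    read|
|two standard |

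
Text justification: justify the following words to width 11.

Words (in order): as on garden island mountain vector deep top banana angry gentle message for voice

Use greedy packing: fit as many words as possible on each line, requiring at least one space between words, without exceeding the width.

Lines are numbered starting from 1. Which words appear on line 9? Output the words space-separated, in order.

Line 1: ['as', 'on'] (min_width=5, slack=6)
Line 2: ['garden'] (min_width=6, slack=5)
Line 3: ['island'] (min_width=6, slack=5)
Line 4: ['mountain'] (min_width=8, slack=3)
Line 5: ['vector', 'deep'] (min_width=11, slack=0)
Line 6: ['top', 'banana'] (min_width=10, slack=1)
Line 7: ['angry'] (min_width=5, slack=6)
Line 8: ['gentle'] (min_width=6, slack=5)
Line 9: ['message', 'for'] (min_width=11, slack=0)
Line 10: ['voice'] (min_width=5, slack=6)

Answer: message for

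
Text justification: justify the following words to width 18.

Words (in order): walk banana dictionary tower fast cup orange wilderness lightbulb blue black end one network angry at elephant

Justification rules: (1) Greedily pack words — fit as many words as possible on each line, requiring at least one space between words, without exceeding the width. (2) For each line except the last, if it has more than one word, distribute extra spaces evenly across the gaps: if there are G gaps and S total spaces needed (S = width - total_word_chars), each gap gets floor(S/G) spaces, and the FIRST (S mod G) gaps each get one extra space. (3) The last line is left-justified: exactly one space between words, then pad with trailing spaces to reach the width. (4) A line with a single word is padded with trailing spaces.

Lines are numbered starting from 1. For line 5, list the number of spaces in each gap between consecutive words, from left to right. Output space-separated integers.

Answer: 5

Derivation:
Line 1: ['walk', 'banana'] (min_width=11, slack=7)
Line 2: ['dictionary', 'tower'] (min_width=16, slack=2)
Line 3: ['fast', 'cup', 'orange'] (min_width=15, slack=3)
Line 4: ['wilderness'] (min_width=10, slack=8)
Line 5: ['lightbulb', 'blue'] (min_width=14, slack=4)
Line 6: ['black', 'end', 'one'] (min_width=13, slack=5)
Line 7: ['network', 'angry', 'at'] (min_width=16, slack=2)
Line 8: ['elephant'] (min_width=8, slack=10)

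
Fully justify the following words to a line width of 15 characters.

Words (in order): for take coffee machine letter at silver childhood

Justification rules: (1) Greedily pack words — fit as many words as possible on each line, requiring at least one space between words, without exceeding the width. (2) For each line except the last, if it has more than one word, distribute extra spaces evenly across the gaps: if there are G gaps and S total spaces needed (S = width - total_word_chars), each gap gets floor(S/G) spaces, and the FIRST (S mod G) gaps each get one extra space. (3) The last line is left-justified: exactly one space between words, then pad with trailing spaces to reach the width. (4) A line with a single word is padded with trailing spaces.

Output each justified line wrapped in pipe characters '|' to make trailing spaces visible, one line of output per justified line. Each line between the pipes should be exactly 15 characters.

Line 1: ['for', 'take', 'coffee'] (min_width=15, slack=0)
Line 2: ['machine', 'letter'] (min_width=14, slack=1)
Line 3: ['at', 'silver'] (min_width=9, slack=6)
Line 4: ['childhood'] (min_width=9, slack=6)

Answer: |for take coffee|
|machine  letter|
|at       silver|
|childhood      |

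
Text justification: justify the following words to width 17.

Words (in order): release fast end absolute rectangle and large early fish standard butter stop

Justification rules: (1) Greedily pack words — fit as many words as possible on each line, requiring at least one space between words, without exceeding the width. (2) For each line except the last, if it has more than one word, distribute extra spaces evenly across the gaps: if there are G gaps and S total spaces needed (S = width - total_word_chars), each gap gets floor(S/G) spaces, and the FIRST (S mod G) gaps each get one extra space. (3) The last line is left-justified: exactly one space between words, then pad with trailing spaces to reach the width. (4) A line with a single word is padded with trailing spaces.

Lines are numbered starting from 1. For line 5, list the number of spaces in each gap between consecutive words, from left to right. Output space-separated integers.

Answer: 3

Derivation:
Line 1: ['release', 'fast', 'end'] (min_width=16, slack=1)
Line 2: ['absolute'] (min_width=8, slack=9)
Line 3: ['rectangle', 'and'] (min_width=13, slack=4)
Line 4: ['large', 'early', 'fish'] (min_width=16, slack=1)
Line 5: ['standard', 'butter'] (min_width=15, slack=2)
Line 6: ['stop'] (min_width=4, slack=13)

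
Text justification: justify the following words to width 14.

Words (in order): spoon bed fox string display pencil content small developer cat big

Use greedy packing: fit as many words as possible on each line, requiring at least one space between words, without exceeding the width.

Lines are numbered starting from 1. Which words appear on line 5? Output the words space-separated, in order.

Answer: developer cat

Derivation:
Line 1: ['spoon', 'bed', 'fox'] (min_width=13, slack=1)
Line 2: ['string', 'display'] (min_width=14, slack=0)
Line 3: ['pencil', 'content'] (min_width=14, slack=0)
Line 4: ['small'] (min_width=5, slack=9)
Line 5: ['developer', 'cat'] (min_width=13, slack=1)
Line 6: ['big'] (min_width=3, slack=11)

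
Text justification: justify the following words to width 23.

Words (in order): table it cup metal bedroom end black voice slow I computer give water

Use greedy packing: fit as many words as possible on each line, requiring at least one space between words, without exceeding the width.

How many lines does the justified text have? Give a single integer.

Answer: 4

Derivation:
Line 1: ['table', 'it', 'cup', 'metal'] (min_width=18, slack=5)
Line 2: ['bedroom', 'end', 'black', 'voice'] (min_width=23, slack=0)
Line 3: ['slow', 'I', 'computer', 'give'] (min_width=20, slack=3)
Line 4: ['water'] (min_width=5, slack=18)
Total lines: 4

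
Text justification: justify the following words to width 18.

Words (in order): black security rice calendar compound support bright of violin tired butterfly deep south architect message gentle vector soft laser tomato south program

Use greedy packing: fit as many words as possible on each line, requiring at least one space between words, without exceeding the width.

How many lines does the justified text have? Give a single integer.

Answer: 10

Derivation:
Line 1: ['black', 'security'] (min_width=14, slack=4)
Line 2: ['rice', 'calendar'] (min_width=13, slack=5)
Line 3: ['compound', 'support'] (min_width=16, slack=2)
Line 4: ['bright', 'of', 'violin'] (min_width=16, slack=2)
Line 5: ['tired', 'butterfly'] (min_width=15, slack=3)
Line 6: ['deep', 'south'] (min_width=10, slack=8)
Line 7: ['architect', 'message'] (min_width=17, slack=1)
Line 8: ['gentle', 'vector', 'soft'] (min_width=18, slack=0)
Line 9: ['laser', 'tomato', 'south'] (min_width=18, slack=0)
Line 10: ['program'] (min_width=7, slack=11)
Total lines: 10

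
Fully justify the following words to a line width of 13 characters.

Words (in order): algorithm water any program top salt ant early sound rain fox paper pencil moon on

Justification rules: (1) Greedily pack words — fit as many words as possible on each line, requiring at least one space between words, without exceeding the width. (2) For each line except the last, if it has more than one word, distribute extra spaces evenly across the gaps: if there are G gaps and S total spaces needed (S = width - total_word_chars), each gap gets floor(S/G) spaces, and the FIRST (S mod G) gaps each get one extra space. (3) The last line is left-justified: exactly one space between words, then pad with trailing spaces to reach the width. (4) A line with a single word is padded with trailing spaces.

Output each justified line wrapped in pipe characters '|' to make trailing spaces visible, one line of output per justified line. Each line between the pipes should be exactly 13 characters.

Line 1: ['algorithm'] (min_width=9, slack=4)
Line 2: ['water', 'any'] (min_width=9, slack=4)
Line 3: ['program', 'top'] (min_width=11, slack=2)
Line 4: ['salt', 'ant'] (min_width=8, slack=5)
Line 5: ['early', 'sound'] (min_width=11, slack=2)
Line 6: ['rain', 'fox'] (min_width=8, slack=5)
Line 7: ['paper', 'pencil'] (min_width=12, slack=1)
Line 8: ['moon', 'on'] (min_width=7, slack=6)

Answer: |algorithm    |
|water     any|
|program   top|
|salt      ant|
|early   sound|
|rain      fox|
|paper  pencil|
|moon on      |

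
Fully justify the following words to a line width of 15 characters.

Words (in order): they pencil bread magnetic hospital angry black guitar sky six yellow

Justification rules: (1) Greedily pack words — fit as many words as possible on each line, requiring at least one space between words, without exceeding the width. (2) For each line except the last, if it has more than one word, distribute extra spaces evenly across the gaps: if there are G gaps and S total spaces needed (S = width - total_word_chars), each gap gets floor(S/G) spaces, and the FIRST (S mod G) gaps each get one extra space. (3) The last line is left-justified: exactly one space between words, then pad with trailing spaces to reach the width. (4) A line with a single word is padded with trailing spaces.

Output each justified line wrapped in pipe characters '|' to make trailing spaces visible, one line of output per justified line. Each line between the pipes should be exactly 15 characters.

Answer: |they     pencil|
|bread  magnetic|
|hospital  angry|
|black    guitar|
|sky six yellow |

Derivation:
Line 1: ['they', 'pencil'] (min_width=11, slack=4)
Line 2: ['bread', 'magnetic'] (min_width=14, slack=1)
Line 3: ['hospital', 'angry'] (min_width=14, slack=1)
Line 4: ['black', 'guitar'] (min_width=12, slack=3)
Line 5: ['sky', 'six', 'yellow'] (min_width=14, slack=1)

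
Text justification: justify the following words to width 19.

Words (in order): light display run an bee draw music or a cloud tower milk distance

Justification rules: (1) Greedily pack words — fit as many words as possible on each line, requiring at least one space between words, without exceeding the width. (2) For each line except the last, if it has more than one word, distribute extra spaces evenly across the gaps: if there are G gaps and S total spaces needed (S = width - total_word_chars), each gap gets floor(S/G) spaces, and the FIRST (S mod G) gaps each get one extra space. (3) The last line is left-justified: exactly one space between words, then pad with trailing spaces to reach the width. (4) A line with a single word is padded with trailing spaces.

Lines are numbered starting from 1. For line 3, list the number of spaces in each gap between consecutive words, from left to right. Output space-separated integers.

Line 1: ['light', 'display', 'run'] (min_width=17, slack=2)
Line 2: ['an', 'bee', 'draw', 'music'] (min_width=17, slack=2)
Line 3: ['or', 'a', 'cloud', 'tower'] (min_width=16, slack=3)
Line 4: ['milk', 'distance'] (min_width=13, slack=6)

Answer: 2 2 2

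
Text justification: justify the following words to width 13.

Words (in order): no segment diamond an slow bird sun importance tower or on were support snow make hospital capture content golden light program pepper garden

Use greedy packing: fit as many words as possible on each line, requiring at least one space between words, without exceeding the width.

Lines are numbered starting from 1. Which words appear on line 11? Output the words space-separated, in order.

Line 1: ['no', 'segment'] (min_width=10, slack=3)
Line 2: ['diamond', 'an'] (min_width=10, slack=3)
Line 3: ['slow', 'bird', 'sun'] (min_width=13, slack=0)
Line 4: ['importance'] (min_width=10, slack=3)
Line 5: ['tower', 'or', 'on'] (min_width=11, slack=2)
Line 6: ['were', 'support'] (min_width=12, slack=1)
Line 7: ['snow', 'make'] (min_width=9, slack=4)
Line 8: ['hospital'] (min_width=8, slack=5)
Line 9: ['capture'] (min_width=7, slack=6)
Line 10: ['content'] (min_width=7, slack=6)
Line 11: ['golden', 'light'] (min_width=12, slack=1)
Line 12: ['program'] (min_width=7, slack=6)
Line 13: ['pepper', 'garden'] (min_width=13, slack=0)

Answer: golden light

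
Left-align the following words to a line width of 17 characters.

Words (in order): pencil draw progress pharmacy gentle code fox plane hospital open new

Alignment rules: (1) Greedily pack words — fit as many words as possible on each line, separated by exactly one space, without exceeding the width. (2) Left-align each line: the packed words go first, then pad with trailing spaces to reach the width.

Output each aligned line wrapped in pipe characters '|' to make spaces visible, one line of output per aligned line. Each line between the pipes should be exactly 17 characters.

Line 1: ['pencil', 'draw'] (min_width=11, slack=6)
Line 2: ['progress', 'pharmacy'] (min_width=17, slack=0)
Line 3: ['gentle', 'code', 'fox'] (min_width=15, slack=2)
Line 4: ['plane', 'hospital'] (min_width=14, slack=3)
Line 5: ['open', 'new'] (min_width=8, slack=9)

Answer: |pencil draw      |
|progress pharmacy|
|gentle code fox  |
|plane hospital   |
|open new         |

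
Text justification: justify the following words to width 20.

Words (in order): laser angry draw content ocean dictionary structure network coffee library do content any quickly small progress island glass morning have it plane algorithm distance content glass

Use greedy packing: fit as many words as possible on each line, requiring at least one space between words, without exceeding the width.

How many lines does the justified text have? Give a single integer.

Line 1: ['laser', 'angry', 'draw'] (min_width=16, slack=4)
Line 2: ['content', 'ocean'] (min_width=13, slack=7)
Line 3: ['dictionary', 'structure'] (min_width=20, slack=0)
Line 4: ['network', 'coffee'] (min_width=14, slack=6)
Line 5: ['library', 'do', 'content'] (min_width=18, slack=2)
Line 6: ['any', 'quickly', 'small'] (min_width=17, slack=3)
Line 7: ['progress', 'island'] (min_width=15, slack=5)
Line 8: ['glass', 'morning', 'have'] (min_width=18, slack=2)
Line 9: ['it', 'plane', 'algorithm'] (min_width=18, slack=2)
Line 10: ['distance', 'content'] (min_width=16, slack=4)
Line 11: ['glass'] (min_width=5, slack=15)
Total lines: 11

Answer: 11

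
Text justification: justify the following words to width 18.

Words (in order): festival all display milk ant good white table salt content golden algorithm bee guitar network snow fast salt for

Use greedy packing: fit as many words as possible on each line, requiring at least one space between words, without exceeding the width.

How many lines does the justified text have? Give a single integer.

Line 1: ['festival', 'all'] (min_width=12, slack=6)
Line 2: ['display', 'milk', 'ant'] (min_width=16, slack=2)
Line 3: ['good', 'white', 'table'] (min_width=16, slack=2)
Line 4: ['salt', 'content'] (min_width=12, slack=6)
Line 5: ['golden', 'algorithm'] (min_width=16, slack=2)
Line 6: ['bee', 'guitar', 'network'] (min_width=18, slack=0)
Line 7: ['snow', 'fast', 'salt', 'for'] (min_width=18, slack=0)
Total lines: 7

Answer: 7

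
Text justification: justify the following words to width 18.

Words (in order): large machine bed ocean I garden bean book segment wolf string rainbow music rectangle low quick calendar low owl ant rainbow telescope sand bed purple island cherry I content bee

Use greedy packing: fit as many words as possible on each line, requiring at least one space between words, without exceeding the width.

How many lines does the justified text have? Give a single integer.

Line 1: ['large', 'machine', 'bed'] (min_width=17, slack=1)
Line 2: ['ocean', 'I', 'garden'] (min_width=14, slack=4)
Line 3: ['bean', 'book', 'segment'] (min_width=17, slack=1)
Line 4: ['wolf', 'string'] (min_width=11, slack=7)
Line 5: ['rainbow', 'music'] (min_width=13, slack=5)
Line 6: ['rectangle', 'low'] (min_width=13, slack=5)
Line 7: ['quick', 'calendar', 'low'] (min_width=18, slack=0)
Line 8: ['owl', 'ant', 'rainbow'] (min_width=15, slack=3)
Line 9: ['telescope', 'sand', 'bed'] (min_width=18, slack=0)
Line 10: ['purple', 'island'] (min_width=13, slack=5)
Line 11: ['cherry', 'I', 'content'] (min_width=16, slack=2)
Line 12: ['bee'] (min_width=3, slack=15)
Total lines: 12

Answer: 12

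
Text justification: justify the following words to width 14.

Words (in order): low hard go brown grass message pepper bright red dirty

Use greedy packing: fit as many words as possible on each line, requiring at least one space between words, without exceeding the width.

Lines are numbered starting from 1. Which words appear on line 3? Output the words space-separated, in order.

Line 1: ['low', 'hard', 'go'] (min_width=11, slack=3)
Line 2: ['brown', 'grass'] (min_width=11, slack=3)
Line 3: ['message', 'pepper'] (min_width=14, slack=0)
Line 4: ['bright', 'red'] (min_width=10, slack=4)
Line 5: ['dirty'] (min_width=5, slack=9)

Answer: message pepper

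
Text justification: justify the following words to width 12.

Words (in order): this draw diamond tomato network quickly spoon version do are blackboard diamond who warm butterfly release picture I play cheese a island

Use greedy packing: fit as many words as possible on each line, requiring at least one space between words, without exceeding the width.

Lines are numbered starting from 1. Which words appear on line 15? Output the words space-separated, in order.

Line 1: ['this', 'draw'] (min_width=9, slack=3)
Line 2: ['diamond'] (min_width=7, slack=5)
Line 3: ['tomato'] (min_width=6, slack=6)
Line 4: ['network'] (min_width=7, slack=5)
Line 5: ['quickly'] (min_width=7, slack=5)
Line 6: ['spoon'] (min_width=5, slack=7)
Line 7: ['version', 'do'] (min_width=10, slack=2)
Line 8: ['are'] (min_width=3, slack=9)
Line 9: ['blackboard'] (min_width=10, slack=2)
Line 10: ['diamond', 'who'] (min_width=11, slack=1)
Line 11: ['warm'] (min_width=4, slack=8)
Line 12: ['butterfly'] (min_width=9, slack=3)
Line 13: ['release'] (min_width=7, slack=5)
Line 14: ['picture', 'I'] (min_width=9, slack=3)
Line 15: ['play', 'cheese'] (min_width=11, slack=1)
Line 16: ['a', 'island'] (min_width=8, slack=4)

Answer: play cheese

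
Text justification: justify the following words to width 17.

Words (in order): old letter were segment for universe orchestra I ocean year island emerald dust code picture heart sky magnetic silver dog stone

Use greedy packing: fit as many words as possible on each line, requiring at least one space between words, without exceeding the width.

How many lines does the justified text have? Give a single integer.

Answer: 9

Derivation:
Line 1: ['old', 'letter', 'were'] (min_width=15, slack=2)
Line 2: ['segment', 'for'] (min_width=11, slack=6)
Line 3: ['universe'] (min_width=8, slack=9)
Line 4: ['orchestra', 'I', 'ocean'] (min_width=17, slack=0)
Line 5: ['year', 'island'] (min_width=11, slack=6)
Line 6: ['emerald', 'dust', 'code'] (min_width=17, slack=0)
Line 7: ['picture', 'heart', 'sky'] (min_width=17, slack=0)
Line 8: ['magnetic', 'silver'] (min_width=15, slack=2)
Line 9: ['dog', 'stone'] (min_width=9, slack=8)
Total lines: 9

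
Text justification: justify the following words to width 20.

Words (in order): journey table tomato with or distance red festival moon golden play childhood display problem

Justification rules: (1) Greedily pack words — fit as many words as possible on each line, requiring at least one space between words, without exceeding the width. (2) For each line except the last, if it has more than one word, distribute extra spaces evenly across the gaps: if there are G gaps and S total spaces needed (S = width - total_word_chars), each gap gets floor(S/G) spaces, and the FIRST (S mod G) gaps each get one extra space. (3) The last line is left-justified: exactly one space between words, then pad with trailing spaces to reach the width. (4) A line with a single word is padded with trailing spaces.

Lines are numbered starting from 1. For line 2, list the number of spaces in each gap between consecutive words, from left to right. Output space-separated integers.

Line 1: ['journey', 'table', 'tomato'] (min_width=20, slack=0)
Line 2: ['with', 'or', 'distance', 'red'] (min_width=20, slack=0)
Line 3: ['festival', 'moon', 'golden'] (min_width=20, slack=0)
Line 4: ['play', 'childhood'] (min_width=14, slack=6)
Line 5: ['display', 'problem'] (min_width=15, slack=5)

Answer: 1 1 1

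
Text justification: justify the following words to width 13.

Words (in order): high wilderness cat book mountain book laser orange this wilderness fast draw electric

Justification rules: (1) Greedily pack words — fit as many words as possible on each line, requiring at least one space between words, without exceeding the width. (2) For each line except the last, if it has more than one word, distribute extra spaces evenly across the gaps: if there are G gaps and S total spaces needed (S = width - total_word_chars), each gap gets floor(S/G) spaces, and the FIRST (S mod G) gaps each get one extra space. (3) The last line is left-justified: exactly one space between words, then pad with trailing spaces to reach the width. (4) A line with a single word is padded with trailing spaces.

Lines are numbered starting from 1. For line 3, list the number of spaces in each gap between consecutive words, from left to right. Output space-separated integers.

Answer: 6

Derivation:
Line 1: ['high'] (min_width=4, slack=9)
Line 2: ['wilderness'] (min_width=10, slack=3)
Line 3: ['cat', 'book'] (min_width=8, slack=5)
Line 4: ['mountain', 'book'] (min_width=13, slack=0)
Line 5: ['laser', 'orange'] (min_width=12, slack=1)
Line 6: ['this'] (min_width=4, slack=9)
Line 7: ['wilderness'] (min_width=10, slack=3)
Line 8: ['fast', 'draw'] (min_width=9, slack=4)
Line 9: ['electric'] (min_width=8, slack=5)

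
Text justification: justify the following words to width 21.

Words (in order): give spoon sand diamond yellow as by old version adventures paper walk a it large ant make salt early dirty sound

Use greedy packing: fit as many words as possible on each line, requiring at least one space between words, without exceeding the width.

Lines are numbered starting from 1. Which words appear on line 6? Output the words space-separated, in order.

Line 1: ['give', 'spoon', 'sand'] (min_width=15, slack=6)
Line 2: ['diamond', 'yellow', 'as', 'by'] (min_width=20, slack=1)
Line 3: ['old', 'version'] (min_width=11, slack=10)
Line 4: ['adventures', 'paper', 'walk'] (min_width=21, slack=0)
Line 5: ['a', 'it', 'large', 'ant', 'make'] (min_width=19, slack=2)
Line 6: ['salt', 'early', 'dirty'] (min_width=16, slack=5)
Line 7: ['sound'] (min_width=5, slack=16)

Answer: salt early dirty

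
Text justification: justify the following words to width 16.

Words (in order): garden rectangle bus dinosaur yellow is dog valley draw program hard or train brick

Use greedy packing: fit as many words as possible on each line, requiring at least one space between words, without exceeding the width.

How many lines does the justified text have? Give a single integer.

Answer: 6

Derivation:
Line 1: ['garden', 'rectangle'] (min_width=16, slack=0)
Line 2: ['bus', 'dinosaur'] (min_width=12, slack=4)
Line 3: ['yellow', 'is', 'dog'] (min_width=13, slack=3)
Line 4: ['valley', 'draw'] (min_width=11, slack=5)
Line 5: ['program', 'hard', 'or'] (min_width=15, slack=1)
Line 6: ['train', 'brick'] (min_width=11, slack=5)
Total lines: 6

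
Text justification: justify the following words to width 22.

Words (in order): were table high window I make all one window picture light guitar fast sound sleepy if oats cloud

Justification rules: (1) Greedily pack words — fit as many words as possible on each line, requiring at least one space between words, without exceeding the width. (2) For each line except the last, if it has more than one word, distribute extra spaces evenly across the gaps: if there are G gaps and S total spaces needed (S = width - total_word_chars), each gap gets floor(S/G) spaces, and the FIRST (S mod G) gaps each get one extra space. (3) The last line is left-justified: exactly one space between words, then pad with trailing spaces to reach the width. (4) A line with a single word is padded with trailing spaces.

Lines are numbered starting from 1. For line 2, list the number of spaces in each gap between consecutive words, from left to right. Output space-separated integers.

Line 1: ['were', 'table', 'high', 'window'] (min_width=22, slack=0)
Line 2: ['I', 'make', 'all', 'one', 'window'] (min_width=21, slack=1)
Line 3: ['picture', 'light', 'guitar'] (min_width=20, slack=2)
Line 4: ['fast', 'sound', 'sleepy', 'if'] (min_width=20, slack=2)
Line 5: ['oats', 'cloud'] (min_width=10, slack=12)

Answer: 2 1 1 1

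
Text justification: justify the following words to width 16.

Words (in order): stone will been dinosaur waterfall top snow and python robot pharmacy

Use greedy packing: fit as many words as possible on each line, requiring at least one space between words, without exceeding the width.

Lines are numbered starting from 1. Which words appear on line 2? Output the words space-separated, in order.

Answer: dinosaur

Derivation:
Line 1: ['stone', 'will', 'been'] (min_width=15, slack=1)
Line 2: ['dinosaur'] (min_width=8, slack=8)
Line 3: ['waterfall', 'top'] (min_width=13, slack=3)
Line 4: ['snow', 'and', 'python'] (min_width=15, slack=1)
Line 5: ['robot', 'pharmacy'] (min_width=14, slack=2)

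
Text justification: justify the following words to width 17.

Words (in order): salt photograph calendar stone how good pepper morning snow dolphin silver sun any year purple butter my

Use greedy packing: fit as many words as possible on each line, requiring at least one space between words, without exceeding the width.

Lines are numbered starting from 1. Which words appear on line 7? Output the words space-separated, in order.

Line 1: ['salt', 'photograph'] (min_width=15, slack=2)
Line 2: ['calendar', 'stone'] (min_width=14, slack=3)
Line 3: ['how', 'good', 'pepper'] (min_width=15, slack=2)
Line 4: ['morning', 'snow'] (min_width=12, slack=5)
Line 5: ['dolphin', 'silver'] (min_width=14, slack=3)
Line 6: ['sun', 'any', 'year'] (min_width=12, slack=5)
Line 7: ['purple', 'butter', 'my'] (min_width=16, slack=1)

Answer: purple butter my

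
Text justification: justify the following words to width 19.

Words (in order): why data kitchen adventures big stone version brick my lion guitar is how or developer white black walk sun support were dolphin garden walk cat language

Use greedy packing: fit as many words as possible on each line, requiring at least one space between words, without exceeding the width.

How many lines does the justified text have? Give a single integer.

Line 1: ['why', 'data', 'kitchen'] (min_width=16, slack=3)
Line 2: ['adventures', 'big'] (min_width=14, slack=5)
Line 3: ['stone', 'version', 'brick'] (min_width=19, slack=0)
Line 4: ['my', 'lion', 'guitar', 'is'] (min_width=17, slack=2)
Line 5: ['how', 'or', 'developer'] (min_width=16, slack=3)
Line 6: ['white', 'black', 'walk'] (min_width=16, slack=3)
Line 7: ['sun', 'support', 'were'] (min_width=16, slack=3)
Line 8: ['dolphin', 'garden', 'walk'] (min_width=19, slack=0)
Line 9: ['cat', 'language'] (min_width=12, slack=7)
Total lines: 9

Answer: 9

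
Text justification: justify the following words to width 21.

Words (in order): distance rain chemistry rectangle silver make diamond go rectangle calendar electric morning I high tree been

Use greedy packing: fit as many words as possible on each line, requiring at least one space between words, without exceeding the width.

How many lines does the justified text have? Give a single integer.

Answer: 6

Derivation:
Line 1: ['distance', 'rain'] (min_width=13, slack=8)
Line 2: ['chemistry', 'rectangle'] (min_width=19, slack=2)
Line 3: ['silver', 'make', 'diamond'] (min_width=19, slack=2)
Line 4: ['go', 'rectangle', 'calendar'] (min_width=21, slack=0)
Line 5: ['electric', 'morning', 'I'] (min_width=18, slack=3)
Line 6: ['high', 'tree', 'been'] (min_width=14, slack=7)
Total lines: 6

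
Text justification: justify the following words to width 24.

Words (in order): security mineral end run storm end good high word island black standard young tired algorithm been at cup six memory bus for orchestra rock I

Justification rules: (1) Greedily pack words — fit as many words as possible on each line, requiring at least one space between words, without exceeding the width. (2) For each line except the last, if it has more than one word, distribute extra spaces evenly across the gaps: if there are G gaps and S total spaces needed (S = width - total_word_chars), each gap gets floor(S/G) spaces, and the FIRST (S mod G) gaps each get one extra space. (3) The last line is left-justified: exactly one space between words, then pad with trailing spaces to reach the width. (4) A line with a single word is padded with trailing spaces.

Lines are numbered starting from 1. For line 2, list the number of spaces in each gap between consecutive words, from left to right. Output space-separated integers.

Answer: 1 1 1 1

Derivation:
Line 1: ['security', 'mineral', 'end', 'run'] (min_width=24, slack=0)
Line 2: ['storm', 'end', 'good', 'high', 'word'] (min_width=24, slack=0)
Line 3: ['island', 'black', 'standard'] (min_width=21, slack=3)
Line 4: ['young', 'tired', 'algorithm'] (min_width=21, slack=3)
Line 5: ['been', 'at', 'cup', 'six', 'memory'] (min_width=22, slack=2)
Line 6: ['bus', 'for', 'orchestra', 'rock', 'I'] (min_width=24, slack=0)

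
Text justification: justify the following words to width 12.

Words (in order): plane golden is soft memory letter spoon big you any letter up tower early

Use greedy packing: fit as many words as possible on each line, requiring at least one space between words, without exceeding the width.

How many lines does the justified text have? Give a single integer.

Answer: 7

Derivation:
Line 1: ['plane', 'golden'] (min_width=12, slack=0)
Line 2: ['is', 'soft'] (min_width=7, slack=5)
Line 3: ['memory'] (min_width=6, slack=6)
Line 4: ['letter', 'spoon'] (min_width=12, slack=0)
Line 5: ['big', 'you', 'any'] (min_width=11, slack=1)
Line 6: ['letter', 'up'] (min_width=9, slack=3)
Line 7: ['tower', 'early'] (min_width=11, slack=1)
Total lines: 7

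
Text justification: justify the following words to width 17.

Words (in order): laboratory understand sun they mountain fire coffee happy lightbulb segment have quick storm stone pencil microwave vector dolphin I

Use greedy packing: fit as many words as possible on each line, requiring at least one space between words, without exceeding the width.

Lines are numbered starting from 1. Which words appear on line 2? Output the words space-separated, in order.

Line 1: ['laboratory'] (min_width=10, slack=7)
Line 2: ['understand', 'sun'] (min_width=14, slack=3)
Line 3: ['they', 'mountain'] (min_width=13, slack=4)
Line 4: ['fire', 'coffee', 'happy'] (min_width=17, slack=0)
Line 5: ['lightbulb', 'segment'] (min_width=17, slack=0)
Line 6: ['have', 'quick', 'storm'] (min_width=16, slack=1)
Line 7: ['stone', 'pencil'] (min_width=12, slack=5)
Line 8: ['microwave', 'vector'] (min_width=16, slack=1)
Line 9: ['dolphin', 'I'] (min_width=9, slack=8)

Answer: understand sun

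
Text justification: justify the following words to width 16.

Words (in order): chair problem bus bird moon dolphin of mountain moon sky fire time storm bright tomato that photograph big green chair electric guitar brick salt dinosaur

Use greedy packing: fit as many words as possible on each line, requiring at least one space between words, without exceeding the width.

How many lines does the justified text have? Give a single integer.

Line 1: ['chair', 'problem'] (min_width=13, slack=3)
Line 2: ['bus', 'bird', 'moon'] (min_width=13, slack=3)
Line 3: ['dolphin', 'of'] (min_width=10, slack=6)
Line 4: ['mountain', 'moon'] (min_width=13, slack=3)
Line 5: ['sky', 'fire', 'time'] (min_width=13, slack=3)
Line 6: ['storm', 'bright'] (min_width=12, slack=4)
Line 7: ['tomato', 'that'] (min_width=11, slack=5)
Line 8: ['photograph', 'big'] (min_width=14, slack=2)
Line 9: ['green', 'chair'] (min_width=11, slack=5)
Line 10: ['electric', 'guitar'] (min_width=15, slack=1)
Line 11: ['brick', 'salt'] (min_width=10, slack=6)
Line 12: ['dinosaur'] (min_width=8, slack=8)
Total lines: 12

Answer: 12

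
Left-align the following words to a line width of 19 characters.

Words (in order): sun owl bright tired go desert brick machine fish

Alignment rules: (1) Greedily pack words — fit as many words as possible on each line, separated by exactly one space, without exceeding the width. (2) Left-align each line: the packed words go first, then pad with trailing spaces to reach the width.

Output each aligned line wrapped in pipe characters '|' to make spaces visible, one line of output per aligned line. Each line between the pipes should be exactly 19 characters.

Answer: |sun owl bright     |
|tired go desert    |
|brick machine fish |

Derivation:
Line 1: ['sun', 'owl', 'bright'] (min_width=14, slack=5)
Line 2: ['tired', 'go', 'desert'] (min_width=15, slack=4)
Line 3: ['brick', 'machine', 'fish'] (min_width=18, slack=1)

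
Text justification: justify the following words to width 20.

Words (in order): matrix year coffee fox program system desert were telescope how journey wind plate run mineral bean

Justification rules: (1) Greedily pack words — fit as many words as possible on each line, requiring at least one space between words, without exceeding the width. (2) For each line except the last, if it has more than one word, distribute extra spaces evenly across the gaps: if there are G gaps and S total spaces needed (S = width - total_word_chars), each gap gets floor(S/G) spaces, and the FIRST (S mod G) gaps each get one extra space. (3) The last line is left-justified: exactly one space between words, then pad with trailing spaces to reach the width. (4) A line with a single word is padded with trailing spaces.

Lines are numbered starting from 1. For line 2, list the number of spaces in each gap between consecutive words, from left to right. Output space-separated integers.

Answer: 2 2

Derivation:
Line 1: ['matrix', 'year', 'coffee'] (min_width=18, slack=2)
Line 2: ['fox', 'program', 'system'] (min_width=18, slack=2)
Line 3: ['desert', 'were'] (min_width=11, slack=9)
Line 4: ['telescope', 'how'] (min_width=13, slack=7)
Line 5: ['journey', 'wind', 'plate'] (min_width=18, slack=2)
Line 6: ['run', 'mineral', 'bean'] (min_width=16, slack=4)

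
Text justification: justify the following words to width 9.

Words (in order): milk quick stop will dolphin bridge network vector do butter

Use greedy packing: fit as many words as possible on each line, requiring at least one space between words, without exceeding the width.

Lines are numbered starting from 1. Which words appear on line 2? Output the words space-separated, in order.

Answer: quick

Derivation:
Line 1: ['milk'] (min_width=4, slack=5)
Line 2: ['quick'] (min_width=5, slack=4)
Line 3: ['stop', 'will'] (min_width=9, slack=0)
Line 4: ['dolphin'] (min_width=7, slack=2)
Line 5: ['bridge'] (min_width=6, slack=3)
Line 6: ['network'] (min_width=7, slack=2)
Line 7: ['vector', 'do'] (min_width=9, slack=0)
Line 8: ['butter'] (min_width=6, slack=3)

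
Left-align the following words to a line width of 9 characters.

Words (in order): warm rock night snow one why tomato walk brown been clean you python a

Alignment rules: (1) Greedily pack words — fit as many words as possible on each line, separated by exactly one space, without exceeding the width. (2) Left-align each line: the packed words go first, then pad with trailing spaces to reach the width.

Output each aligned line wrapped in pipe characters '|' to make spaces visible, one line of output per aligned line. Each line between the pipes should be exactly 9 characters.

Answer: |warm rock|
|night    |
|snow one |
|why      |
|tomato   |
|walk     |
|brown    |
|been     |
|clean you|
|python a |

Derivation:
Line 1: ['warm', 'rock'] (min_width=9, slack=0)
Line 2: ['night'] (min_width=5, slack=4)
Line 3: ['snow', 'one'] (min_width=8, slack=1)
Line 4: ['why'] (min_width=3, slack=6)
Line 5: ['tomato'] (min_width=6, slack=3)
Line 6: ['walk'] (min_width=4, slack=5)
Line 7: ['brown'] (min_width=5, slack=4)
Line 8: ['been'] (min_width=4, slack=5)
Line 9: ['clean', 'you'] (min_width=9, slack=0)
Line 10: ['python', 'a'] (min_width=8, slack=1)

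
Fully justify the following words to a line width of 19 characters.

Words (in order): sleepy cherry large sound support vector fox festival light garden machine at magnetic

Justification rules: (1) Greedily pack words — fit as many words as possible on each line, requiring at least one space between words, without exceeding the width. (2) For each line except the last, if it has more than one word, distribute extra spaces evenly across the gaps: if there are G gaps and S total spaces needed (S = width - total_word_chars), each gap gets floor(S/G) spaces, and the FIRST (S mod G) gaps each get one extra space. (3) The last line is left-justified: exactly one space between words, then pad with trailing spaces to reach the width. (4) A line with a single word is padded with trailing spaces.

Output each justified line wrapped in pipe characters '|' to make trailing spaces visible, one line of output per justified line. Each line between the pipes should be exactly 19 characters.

Line 1: ['sleepy', 'cherry', 'large'] (min_width=19, slack=0)
Line 2: ['sound', 'support'] (min_width=13, slack=6)
Line 3: ['vector', 'fox', 'festival'] (min_width=19, slack=0)
Line 4: ['light', 'garden'] (min_width=12, slack=7)
Line 5: ['machine', 'at', 'magnetic'] (min_width=19, slack=0)

Answer: |sleepy cherry large|
|sound       support|
|vector fox festival|
|light        garden|
|machine at magnetic|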